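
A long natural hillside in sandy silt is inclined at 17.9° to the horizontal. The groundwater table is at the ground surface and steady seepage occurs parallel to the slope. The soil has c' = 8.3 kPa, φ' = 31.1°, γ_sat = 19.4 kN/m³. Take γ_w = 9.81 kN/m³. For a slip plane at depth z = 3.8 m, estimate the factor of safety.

FS = 1.31

With seepage parallel to the slope and the water table at the surface, the effective normal stress on the slip plane uses the buoyant unit weight γ' = γ_sat − γ_w while the driving shear stress uses γ_sat:
FS = [c' + γ' z cos²β tanφ'] / [γ_sat z sinβ cosβ]
γ' = 19.4 − 9.81 = 9.59 kN/m³
Numerator = 8.3 + 9.59·3.8·cos²17.9°·tan31.1° = 8.3 + 9.59·3.8·0.9055·0.6032 = 28.207 kPa
Denominator = 19.4·3.8·sin17.9°·cos17.9° = 19.4·3.8·0.3074·0.9516 = 21.562 kPa
FS = 28.207 / 21.562 = 1.308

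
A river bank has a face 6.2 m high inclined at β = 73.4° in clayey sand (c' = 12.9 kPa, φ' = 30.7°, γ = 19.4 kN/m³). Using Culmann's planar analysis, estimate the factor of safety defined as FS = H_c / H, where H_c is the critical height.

H_c = (4c'/γ) · sinβ cosφ' / [1 − cos(β − φ')]
    = (4·12.9/19.4) · sin73.4°·cos30.7° / [1 − cos42.7°]
    = 2.660 · 0.8240 / 0.2651 = 8.27 m
FS = H_c / H = 8.27 / 6.2 = 1.334

FS = 1.33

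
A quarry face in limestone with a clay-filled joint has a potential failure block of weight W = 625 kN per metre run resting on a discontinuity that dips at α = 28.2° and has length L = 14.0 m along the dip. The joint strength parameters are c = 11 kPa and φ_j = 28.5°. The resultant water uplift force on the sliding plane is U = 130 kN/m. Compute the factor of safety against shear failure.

FS = 1.30

Resolving the block weight along and normal to the plane and applying the Mohr–Coulomb strength on the joint:
N' = W cosα − U = 625·cos28.2° − 130 = 420.8 kN/m
Driving force T = W sinα = 625·sin28.2° = 295.3 kN/m
Resisting force R = c·L + N'·tanφ_j = 11·14.0 + 420.8·tan28.5° = 154.0 + 228.5 = 382.5 kN/m
FS = R / T = 382.5 / 295.3 = 1.295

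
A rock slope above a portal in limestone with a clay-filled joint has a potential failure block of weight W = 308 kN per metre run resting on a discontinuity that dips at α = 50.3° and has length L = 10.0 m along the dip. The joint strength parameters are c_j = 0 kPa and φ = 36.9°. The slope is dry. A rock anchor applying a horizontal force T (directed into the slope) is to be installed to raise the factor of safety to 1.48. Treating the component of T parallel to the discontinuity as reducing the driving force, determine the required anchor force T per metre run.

T = 133 kN/m

Resolving forces along and normal to the sliding plane, with the horizontal anchor force T adding T·sinα to the effective normal force and T·cosα acting up the plane against the driving force:
FS = [c_jL + (W cosα + T sinα) tanφ] / [W sinα − T cosα]
Without the anchor: N' = 196.7 kN/m, driving T_d = 237.0 kN/m, resisting R = 0·10.0 + 196.7·tan36.9° = 147.7 kN/m, FS = 0.62.
Setting FS = 1.48 and solving for T:
1.48·(237.0 − T cos50.3°) = 147.7 + T sin50.3°·tan36.9°
T·(sin50.3°·tan36.9° + 1.48·cos50.3°) = 1.48·237.0 − 147.7
T·(0.7694·0.7508 + 1.48·0.6388) = 350.7 − 147.7 = 203.0
T·1.5231 = 203.0
T = 133.3 kN/m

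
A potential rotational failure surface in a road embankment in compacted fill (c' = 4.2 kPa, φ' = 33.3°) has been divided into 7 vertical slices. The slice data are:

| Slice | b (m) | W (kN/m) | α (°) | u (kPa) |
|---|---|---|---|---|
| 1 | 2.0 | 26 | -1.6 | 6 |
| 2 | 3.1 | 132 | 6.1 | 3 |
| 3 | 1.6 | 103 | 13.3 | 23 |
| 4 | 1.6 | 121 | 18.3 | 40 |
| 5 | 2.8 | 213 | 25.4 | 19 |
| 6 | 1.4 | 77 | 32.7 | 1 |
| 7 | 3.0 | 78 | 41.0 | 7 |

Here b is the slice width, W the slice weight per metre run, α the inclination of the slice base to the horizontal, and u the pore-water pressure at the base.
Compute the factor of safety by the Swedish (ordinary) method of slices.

Ordinary method of slices: FS = Σ[c'·Δl_i + (W_i cosα_i − u_i·Δl_i)·tanφ'] / Σ W_i sinα_i, with Δl_i = b_i / cosα_i.
Slice 1: Δl = 2.0/cos(-1.6°) = 2.001 m; N'_1 = 26·cos(-1.6°) − 6·2.001 = 14.0; c'Δl = 8.40; W sinα = -0.7
Slice 2: Δl = 3.1/cos6.1° = 3.118 m; N'_2 = 132·cos6.1° − 3·3.118 = 121.9; c'Δl = 13.09; W sinα = 14.0
Slice 3: Δl = 1.6/cos13.3° = 1.644 m; N'_3 = 103·cos13.3° − 23·1.644 = 62.4; c'Δl = 6.91; W sinα = 23.7
Slice 4: Δl = 1.6/cos18.3° = 1.685 m; N'_4 = 121·cos18.3° − 40·1.685 = 47.5; c'Δl = 7.08; W sinα = 38.0
Slice 5: Δl = 2.8/cos25.4° = 3.100 m; N'_5 = 213·cos25.4° − 19·3.100 = 133.5; c'Δl = 13.02; W sinα = 91.4
Slice 6: Δl = 1.4/cos32.7° = 1.664 m; N'_6 = 77·cos32.7° − 1·1.664 = 63.1; c'Δl = 6.99; W sinα = 41.6
Slice 7: Δl = 3.0/cos41.0° = 3.975 m; N'_7 = 78·cos41.0° − 7·3.975 = 31.0; c'Δl = 16.70; W sinα = 51.2
Σc'Δl = 72.2 kN/m; ΣN' = 473.5 kN/m; ΣW sinα = 259.1 kN/m
Resisting = 72.2 + 473.5·tan33.3° = 72.2 + 311.0 = 383.2 kN/m
FS = 383.2 / 259.1 = 1.479

FS = 1.48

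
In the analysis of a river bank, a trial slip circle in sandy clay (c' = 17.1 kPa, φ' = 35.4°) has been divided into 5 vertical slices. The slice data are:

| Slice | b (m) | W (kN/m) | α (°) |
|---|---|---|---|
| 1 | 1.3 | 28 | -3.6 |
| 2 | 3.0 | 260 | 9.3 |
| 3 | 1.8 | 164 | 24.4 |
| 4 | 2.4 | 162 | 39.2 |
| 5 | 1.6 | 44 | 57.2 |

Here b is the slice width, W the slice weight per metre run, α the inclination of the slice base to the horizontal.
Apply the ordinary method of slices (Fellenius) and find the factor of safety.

FS = 2.53

Ordinary method of slices: FS = Σ[c'·Δl_i + (W_i cosα_i)·tanφ'] / Σ W_i sinα_i, with Δl_i = b_i / cosα_i.
Slice 1: Δl = 1.3/cos(-3.6°) = 1.303 m; N'_1 = 28·cos(-3.6°) = 27.9; c'Δl = 22.27; W sinα = -1.8
Slice 2: Δl = 3.0/cos9.3° = 3.040 m; N'_2 = 260·cos9.3° = 256.6; c'Δl = 51.98; W sinα = 42.0
Slice 3: Δl = 1.8/cos24.4° = 1.977 m; N'_3 = 164·cos24.4° = 149.4; c'Δl = 33.80; W sinα = 67.7
Slice 4: Δl = 2.4/cos39.2° = 3.097 m; N'_4 = 162·cos39.2° = 125.5; c'Δl = 52.96; W sinα = 102.4
Slice 5: Δl = 1.6/cos57.2° = 2.954 m; N'_5 = 44·cos57.2° = 23.8; c'Δl = 50.51; W sinα = 37.0
Σc'Δl = 211.5 kN/m; ΣN' = 583.3 kN/m; ΣW sinα = 247.4 kN/m
Resisting = 211.5 + 583.3·tan35.4° = 211.5 + 414.5 = 626.0 kN/m
FS = 626.0 / 247.4 = 2.531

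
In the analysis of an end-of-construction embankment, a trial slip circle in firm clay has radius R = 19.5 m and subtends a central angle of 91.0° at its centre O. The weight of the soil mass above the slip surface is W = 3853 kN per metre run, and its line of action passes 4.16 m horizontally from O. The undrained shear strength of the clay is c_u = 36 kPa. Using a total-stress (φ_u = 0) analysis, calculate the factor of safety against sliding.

FS = 1.36

Taking moments about the centre O, the resisting moment is provided by the undrained shear strength acting along the arc:
Arc length L_a = R·θ = 19.5·(91.0°·π/180) = 19.5·1.5882 = 30.97 m
M_R = c_u·L_a·R = 36·30.97·19.5 = 21741.5 kN·m/m
M_D = W·d = 3853·4.16 = 16028.5 kN·m/m
FS = M_R / M_D = 21741.5 / 16028.5 = 1.356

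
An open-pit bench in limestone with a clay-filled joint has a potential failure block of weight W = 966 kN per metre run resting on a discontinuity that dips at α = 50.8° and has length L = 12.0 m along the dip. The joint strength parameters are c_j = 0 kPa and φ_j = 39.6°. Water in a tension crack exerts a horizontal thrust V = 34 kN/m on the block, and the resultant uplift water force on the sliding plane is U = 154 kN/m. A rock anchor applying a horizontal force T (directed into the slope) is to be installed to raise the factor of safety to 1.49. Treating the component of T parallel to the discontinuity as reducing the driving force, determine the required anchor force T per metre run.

T = 500 kN/m

Resolving forces along and normal to the sliding plane, with the horizontal anchor force T adding T·sinα to the effective normal force and T·cosα acting up the plane against the driving force:
FS = [c_jL + (W cosα − U − V sinα + T sinα) tanφ_j] / [W sinα + V cosα − T cosα]
Without the anchor: N' = 430.2 kN/m, driving T_d = 770.1 kN/m, resisting R = 0·12.0 + 430.2·tan39.6° = 355.9 kN/m, FS = 0.46.
Setting FS = 1.49 and solving for T:
1.49·(770.1 − T cos50.8°) = 355.9 + T sin50.8°·tan39.6°
T·(sin50.8°·tan39.6° + 1.49·cos50.8°) = 1.49·770.1 − 355.9
T·(0.7749·0.8273 + 1.49·0.6320) = 1147.4 − 355.9 = 791.5
T·1.5828 = 791.5
T = 500.1 kN/m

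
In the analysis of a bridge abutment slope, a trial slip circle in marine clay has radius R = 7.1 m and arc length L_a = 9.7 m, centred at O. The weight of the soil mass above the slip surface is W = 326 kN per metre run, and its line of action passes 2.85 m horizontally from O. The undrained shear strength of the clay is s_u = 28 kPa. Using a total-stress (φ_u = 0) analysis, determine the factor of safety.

FS = 2.08

Taking moments about the centre O, the resisting moment is provided by the undrained shear strength acting along the arc:
M_R = s_u·L_a·R = 28·9.70·7.1 = 1928.4 kN·m/m
M_D = W·d = 326·2.85 = 929.1 kN·m/m
FS = M_R / M_D = 1928.4 / 929.1 = 2.076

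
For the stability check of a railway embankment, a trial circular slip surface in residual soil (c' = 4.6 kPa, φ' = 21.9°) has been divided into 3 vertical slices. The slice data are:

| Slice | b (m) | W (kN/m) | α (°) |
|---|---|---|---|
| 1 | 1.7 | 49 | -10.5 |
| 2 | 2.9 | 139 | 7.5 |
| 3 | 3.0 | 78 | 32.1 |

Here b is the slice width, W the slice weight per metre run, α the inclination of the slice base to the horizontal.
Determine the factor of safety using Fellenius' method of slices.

Ordinary method of slices: FS = Σ[c'·Δl_i + (W_i cosα_i)·tanφ'] / Σ W_i sinα_i, with Δl_i = b_i / cosα_i.
Slice 1: Δl = 1.7/cos(-10.5°) = 1.729 m; N'_1 = 49·cos(-10.5°) = 48.2; c'Δl = 7.95; W sinα = -8.9
Slice 2: Δl = 2.9/cos7.5° = 2.925 m; N'_2 = 139·cos7.5° = 137.8; c'Δl = 13.46; W sinα = 18.1
Slice 3: Δl = 3.0/cos32.1° = 3.541 m; N'_3 = 78·cos32.1° = 66.1; c'Δl = 16.29; W sinα = 41.4
Σc'Δl = 37.7 kN/m; ΣN' = 252.1 kN/m; ΣW sinα = 50.7 kN/m
Resisting = 37.7 + 252.1·tan21.9° = 37.7 + 101.3 = 139.0 kN/m
FS = 139.0 / 50.7 = 2.744

FS = 2.74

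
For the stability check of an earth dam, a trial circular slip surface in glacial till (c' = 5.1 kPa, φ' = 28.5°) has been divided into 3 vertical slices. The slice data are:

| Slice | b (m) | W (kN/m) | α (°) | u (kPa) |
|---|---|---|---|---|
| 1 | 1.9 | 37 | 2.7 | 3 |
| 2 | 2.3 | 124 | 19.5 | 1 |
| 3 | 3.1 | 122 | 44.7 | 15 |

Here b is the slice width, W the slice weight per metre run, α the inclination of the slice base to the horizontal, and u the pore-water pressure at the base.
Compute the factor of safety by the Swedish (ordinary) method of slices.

Ordinary method of slices: FS = Σ[c'·Δl_i + (W_i cosα_i − u_i·Δl_i)·tanφ'] / Σ W_i sinα_i, with Δl_i = b_i / cosα_i.
Slice 1: Δl = 1.9/cos2.7° = 1.902 m; N'_1 = 37·cos2.7° − 3·1.902 = 31.3; c'Δl = 9.70; W sinα = 1.7
Slice 2: Δl = 2.3/cos19.5° = 2.440 m; N'_2 = 124·cos19.5° − 1·2.440 = 114.4; c'Δl = 12.44; W sinα = 41.4
Slice 3: Δl = 3.1/cos44.7° = 4.361 m; N'_3 = 122·cos44.7° − 15·4.361 = 21.3; c'Δl = 22.24; W sinα = 85.8
Σc'Δl = 44.4 kN/m; ΣN' = 167.0 kN/m; ΣW sinα = 128.9 kN/m
Resisting = 44.4 + 167.0·tan28.5° = 44.4 + 90.7 = 135.1 kN/m
FS = 135.1 / 128.9 = 1.047

FS = 1.05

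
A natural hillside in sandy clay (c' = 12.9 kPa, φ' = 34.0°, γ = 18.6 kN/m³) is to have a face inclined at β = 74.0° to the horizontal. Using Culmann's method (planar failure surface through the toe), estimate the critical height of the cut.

H_c = 9.45 m

Culmann's analysis gives the critical failure plane at α_cr = (β + φ')/2 = (74.0 + 34.0)/2 = 54.0°, and the critical height
H_c = (4c'/γ) · sinβ cosφ' / [1 − cos(β − φ')]
    = (4·12.9/18.6) · sin74.0°·cos34.0° / [1 − cos(40.0°)]
    = 2.774 · 0.9613·0.8290 / [1 − 0.7660]
    = 2.774 · 0.7969 / 0.2340
    = 9.45 m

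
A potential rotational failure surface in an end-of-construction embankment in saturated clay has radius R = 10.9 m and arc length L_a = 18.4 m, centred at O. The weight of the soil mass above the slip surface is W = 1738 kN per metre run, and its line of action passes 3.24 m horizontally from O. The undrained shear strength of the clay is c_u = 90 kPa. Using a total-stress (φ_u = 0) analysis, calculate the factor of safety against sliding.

FS = 3.21

Taking moments about the centre O, the resisting moment is provided by the undrained shear strength acting along the arc:
M_R = c_u·L_a·R = 90·18.40·10.9 = 18050.4 kN·m/m
M_D = W·d = 1738·3.24 = 5631.1 kN·m/m
FS = M_R / M_D = 18050.4 / 5631.1 = 3.205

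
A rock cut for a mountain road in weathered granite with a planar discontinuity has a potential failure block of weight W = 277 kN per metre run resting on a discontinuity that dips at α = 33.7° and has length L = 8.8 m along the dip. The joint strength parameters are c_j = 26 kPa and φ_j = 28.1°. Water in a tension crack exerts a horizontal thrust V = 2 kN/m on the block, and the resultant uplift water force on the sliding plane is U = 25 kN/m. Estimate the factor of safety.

Resolving the block weight along and normal to the plane and applying the Mohr–Coulomb strength on the joint:
N' = W cosα − U − V sinα = 277·cos33.7° − 25 − 2·sin33.7° = 204.3 kN/m
Driving force T = W sinα + V cosα = 277·sin33.7° + 2·cos33.7° = 155.4 kN/m
Resisting force R = c_j·L + N'·tanφ_j = 26·8.8 + 204.3·tan28.1° = 228.8 + 109.1 = 337.9 kN/m
FS = R / T = 337.9 / 155.4 = 2.175

FS = 2.18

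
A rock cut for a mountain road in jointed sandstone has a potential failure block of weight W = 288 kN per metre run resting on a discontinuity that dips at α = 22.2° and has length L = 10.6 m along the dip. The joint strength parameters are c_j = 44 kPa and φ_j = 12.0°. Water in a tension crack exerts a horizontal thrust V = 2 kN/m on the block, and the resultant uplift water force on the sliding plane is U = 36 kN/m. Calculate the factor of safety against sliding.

FS = 4.66

Resolving the block weight along and normal to the plane and applying the Mohr–Coulomb strength on the joint:
N' = W cosα − U − V sinα = 288·cos22.2° − 36 − 2·sin22.2° = 229.9 kN/m
Driving force T = W sinα + V cosα = 288·sin22.2° + 2·cos22.2° = 110.7 kN/m
Resisting force R = c_j·L + N'·tanφ_j = 44·10.6 + 229.9·tan12.0° = 466.4 + 48.9 = 515.3 kN/m
FS = R / T = 515.3 / 110.7 = 4.656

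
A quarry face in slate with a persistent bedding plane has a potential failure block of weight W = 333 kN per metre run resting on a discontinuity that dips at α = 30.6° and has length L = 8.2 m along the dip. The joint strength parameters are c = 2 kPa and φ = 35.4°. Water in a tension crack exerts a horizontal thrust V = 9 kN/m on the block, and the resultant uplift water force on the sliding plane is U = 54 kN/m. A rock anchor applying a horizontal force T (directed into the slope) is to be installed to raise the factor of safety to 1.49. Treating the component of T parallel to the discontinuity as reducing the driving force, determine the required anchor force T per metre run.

Resolving forces along and normal to the sliding plane, with the horizontal anchor force T adding T·sinα to the effective normal force and T·cosα acting up the plane against the driving force:
FS = [cL + (W cosα − U − V sinα + T sinα) tanφ] / [W sinα + V cosα − T cosα]
Without the anchor: N' = 228.0 kN/m, driving T_d = 177.3 kN/m, resisting R = 2·8.2 + 228.0·tan35.4° = 178.5 kN/m, FS = 1.01.
Setting FS = 1.49 and solving for T:
1.49·(177.3 − T cos30.6°) = 178.5 + T sin30.6°·tan35.4°
T·(sin30.6°·tan35.4° + 1.49·cos30.6°) = 1.49·177.3 − 178.5
T·(0.5090·0.7107 + 1.49·0.8607) = 264.1 − 178.5 = 85.6
T·1.6443 = 85.6
T = 52.1 kN/m

T = 52 kN/m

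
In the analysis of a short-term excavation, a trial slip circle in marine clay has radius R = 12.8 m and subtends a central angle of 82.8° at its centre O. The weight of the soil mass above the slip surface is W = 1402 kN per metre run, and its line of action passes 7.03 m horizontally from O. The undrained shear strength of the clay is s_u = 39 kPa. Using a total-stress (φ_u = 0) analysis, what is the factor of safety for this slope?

Taking moments about the centre O, the resisting moment is provided by the undrained shear strength acting along the arc:
Arc length L_a = R·θ = 12.8·(82.8°·π/180) = 12.8·1.4451 = 18.50 m
M_R = s_u·L_a·R = 39·18.50·12.8 = 9234.1 kN·m/m
M_D = W·d = 1402·7.03 = 9856.1 kN·m/m
FS = M_R / M_D = 9234.1 / 9856.1 = 0.937

FS = 0.94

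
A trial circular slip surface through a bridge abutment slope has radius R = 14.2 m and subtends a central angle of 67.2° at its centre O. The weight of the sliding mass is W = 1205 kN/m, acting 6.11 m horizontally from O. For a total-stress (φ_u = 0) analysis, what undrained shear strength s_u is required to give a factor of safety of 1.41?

s_u = 43.9 kPa

FS = s_u·L_a·R / (W·d), so s_u = FS·W·d / (L_a·R).
Arc length L_a = R·θ = 14.2·(67.2°·π/180) = 14.2·1.1729 = 16.65 m
s_u = 1.41·1205·6.11 / (16.65·14.2) = 10381.2 / 236.50 = 43.90 kPa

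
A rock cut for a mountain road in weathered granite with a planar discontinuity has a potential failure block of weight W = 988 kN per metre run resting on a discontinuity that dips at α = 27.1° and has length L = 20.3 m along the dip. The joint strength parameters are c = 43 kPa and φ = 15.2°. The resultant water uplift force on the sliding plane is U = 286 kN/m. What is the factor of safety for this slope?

FS = 2.30

Resolving the block weight along and normal to the plane and applying the Mohr–Coulomb strength on the joint:
N' = W cosα − U = 988·cos27.1° − 286 = 593.5 kN/m
Driving force T = W sinα = 988·sin27.1° = 450.1 kN/m
Resisting force R = c·L + N'·tanφ = 43·20.3 + 593.5·tan15.2° = 872.9 + 161.3 = 1034.2 kN/m
FS = R / T = 1034.2 / 450.1 = 2.298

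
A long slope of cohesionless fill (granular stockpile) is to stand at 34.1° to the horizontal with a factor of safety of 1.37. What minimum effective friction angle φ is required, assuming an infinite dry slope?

FS = tanφ/tanβ ⇒ tanφ = FS · tanβ = 1.37 · tan34.1° = 0.9276
φ = arctan(0.9276) = 42.85°

φ = 42.8°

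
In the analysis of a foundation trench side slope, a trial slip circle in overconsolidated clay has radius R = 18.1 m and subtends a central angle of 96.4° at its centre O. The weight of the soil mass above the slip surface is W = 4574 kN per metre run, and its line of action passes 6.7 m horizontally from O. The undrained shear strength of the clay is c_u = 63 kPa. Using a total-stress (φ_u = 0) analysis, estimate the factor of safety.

Taking moments about the centre O, the resisting moment is provided by the undrained shear strength acting along the arc:
Arc length L_a = R·θ = 18.1·(96.4°·π/180) = 18.1·1.6825 = 30.45 m
M_R = c_u·L_a·R = 63·30.45·18.1 = 34725.8 kN·m/m
M_D = W·d = 4574·6.7 = 30645.8 kN·m/m
FS = M_R / M_D = 34725.8 / 30645.8 = 1.133

FS = 1.13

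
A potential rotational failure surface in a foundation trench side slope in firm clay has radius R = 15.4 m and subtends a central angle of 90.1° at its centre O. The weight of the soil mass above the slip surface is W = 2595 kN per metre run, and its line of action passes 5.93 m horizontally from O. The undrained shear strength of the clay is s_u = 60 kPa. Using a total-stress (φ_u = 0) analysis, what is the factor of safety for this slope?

FS = 1.45

Taking moments about the centre O, the resisting moment is provided by the undrained shear strength acting along the arc:
Arc length L_a = R·θ = 15.4·(90.1°·π/180) = 15.4·1.5725 = 24.22 m
M_R = s_u·L_a·R = 60·24.22·15.4 = 22376.6 kN·m/m
M_D = W·d = 2595·5.93 = 15388.3 kN·m/m
FS = M_R / M_D = 22376.6 / 15388.3 = 1.454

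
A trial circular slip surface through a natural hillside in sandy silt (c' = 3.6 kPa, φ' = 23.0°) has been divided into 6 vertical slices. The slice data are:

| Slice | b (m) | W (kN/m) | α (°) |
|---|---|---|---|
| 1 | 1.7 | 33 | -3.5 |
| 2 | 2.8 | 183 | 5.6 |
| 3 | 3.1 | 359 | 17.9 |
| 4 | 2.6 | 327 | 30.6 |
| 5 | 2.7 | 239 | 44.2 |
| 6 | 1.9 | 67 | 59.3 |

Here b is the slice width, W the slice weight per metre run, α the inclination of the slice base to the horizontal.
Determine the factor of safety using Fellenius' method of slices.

Ordinary method of slices: FS = Σ[c'·Δl_i + (W_i cosα_i)·tanφ'] / Σ W_i sinα_i, with Δl_i = b_i / cosα_i.
Slice 1: Δl = 1.7/cos(-3.5°) = 1.703 m; N'_1 = 33·cos(-3.5°) = 32.9; c'Δl = 6.13; W sinα = -2.0
Slice 2: Δl = 2.8/cos5.6° = 2.813 m; N'_2 = 183·cos5.6° = 182.1; c'Δl = 10.13; W sinα = 17.9
Slice 3: Δl = 3.1/cos17.9° = 3.258 m; N'_3 = 359·cos17.9° = 341.6; c'Δl = 11.73; W sinα = 110.3
Slice 4: Δl = 2.6/cos30.6° = 3.021 m; N'_4 = 327·cos30.6° = 281.5; c'Δl = 10.87; W sinα = 166.5
Slice 5: Δl = 2.7/cos44.2° = 3.766 m; N'_5 = 239·cos44.2° = 171.3; c'Δl = 13.56; W sinα = 166.6
Slice 6: Δl = 1.9/cos59.3° = 3.722 m; N'_6 = 67·cos59.3° = 34.2; c'Δl = 13.40; W sinα = 57.6
Σc'Δl = 65.8 kN/m; ΣN' = 1043.7 kN/m; ΣW sinα = 516.9 kN/m
Resisting = 65.8 + 1043.7·tan23.0° = 65.8 + 443.0 = 508.8 kN/m
FS = 508.8 / 516.9 = 0.984

FS = 0.98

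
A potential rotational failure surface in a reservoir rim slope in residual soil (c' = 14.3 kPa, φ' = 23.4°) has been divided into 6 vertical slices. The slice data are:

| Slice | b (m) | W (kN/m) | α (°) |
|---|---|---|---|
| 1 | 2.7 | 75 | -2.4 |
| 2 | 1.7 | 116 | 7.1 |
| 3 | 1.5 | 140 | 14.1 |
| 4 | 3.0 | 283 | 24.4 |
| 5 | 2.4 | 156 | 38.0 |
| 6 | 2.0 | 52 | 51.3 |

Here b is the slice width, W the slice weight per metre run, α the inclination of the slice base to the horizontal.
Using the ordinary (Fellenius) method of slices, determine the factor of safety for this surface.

Ordinary method of slices: FS = Σ[c'·Δl_i + (W_i cosα_i)·tanφ'] / Σ W_i sinα_i, with Δl_i = b_i / cosα_i.
Slice 1: Δl = 2.7/cos(-2.4°) = 2.702 m; N'_1 = 75·cos(-2.4°) = 74.9; c'Δl = 38.64; W sinα = -3.1
Slice 2: Δl = 1.7/cos7.1° = 1.713 m; N'_2 = 116·cos7.1° = 115.1; c'Δl = 24.50; W sinα = 14.3
Slice 3: Δl = 1.5/cos14.1° = 1.547 m; N'_3 = 140·cos14.1° = 135.8; c'Δl = 22.12; W sinα = 34.1
Slice 4: Δl = 3.0/cos24.4° = 3.294 m; N'_4 = 283·cos24.4° = 257.7; c'Δl = 47.11; W sinα = 116.9
Slice 5: Δl = 2.4/cos38.0° = 3.046 m; N'_5 = 156·cos38.0° = 122.9; c'Δl = 43.55; W sinα = 96.0
Slice 6: Δl = 2.0/cos51.3° = 3.199 m; N'_6 = 52·cos51.3° = 32.5; c'Δl = 45.74; W sinα = 40.6
Σc'Δl = 221.7 kN/m; ΣN' = 739.0 kN/m; ΣW sinα = 298.8 kN/m
Resisting = 221.7 + 739.0·tan23.4° = 221.7 + 319.8 = 541.5 kN/m
FS = 541.5 / 298.8 = 1.812

FS = 1.81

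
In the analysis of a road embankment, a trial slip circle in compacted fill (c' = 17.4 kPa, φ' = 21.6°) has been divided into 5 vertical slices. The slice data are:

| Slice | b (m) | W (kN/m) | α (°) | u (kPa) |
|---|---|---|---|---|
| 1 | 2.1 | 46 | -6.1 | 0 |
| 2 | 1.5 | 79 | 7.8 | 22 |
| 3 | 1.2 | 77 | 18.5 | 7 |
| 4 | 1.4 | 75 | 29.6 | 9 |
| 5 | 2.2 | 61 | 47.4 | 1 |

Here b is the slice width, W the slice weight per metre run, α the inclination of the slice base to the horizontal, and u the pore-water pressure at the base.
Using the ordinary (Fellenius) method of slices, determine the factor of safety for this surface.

FS = 2.37

Ordinary method of slices: FS = Σ[c'·Δl_i + (W_i cosα_i − u_i·Δl_i)·tanφ'] / Σ W_i sinα_i, with Δl_i = b_i / cosα_i.
Slice 1: Δl = 2.1/cos(-6.1°) = 2.112 m; N'_1 = 46·cos(-6.1°) − 0·2.112 = 45.7; c'Δl = 36.75; W sinα = -4.9
Slice 2: Δl = 1.5/cos7.8° = 1.514 m; N'_2 = 79·cos7.8° − 22·1.514 = 45.0; c'Δl = 26.34; W sinα = 10.7
Slice 3: Δl = 1.2/cos18.5° = 1.265 m; N'_3 = 77·cos18.5° − 7·1.265 = 64.2; c'Δl = 22.02; W sinα = 24.4
Slice 4: Δl = 1.4/cos29.6° = 1.610 m; N'_4 = 75·cos29.6° − 9·1.610 = 50.7; c'Δl = 28.02; W sinα = 37.0
Slice 5: Δl = 2.2/cos47.4° = 3.250 m; N'_5 = 61·cos47.4° − 1·3.250 = 38.0; c'Δl = 56.55; W sinα = 44.9
Σc'Δl = 169.7 kN/m; ΣN' = 243.6 kN/m; ΣW sinα = 112.2 kN/m
Resisting = 169.7 + 243.6·tan21.6° = 169.7 + 96.5 = 266.1 kN/m
FS = 266.1 / 112.2 = 2.372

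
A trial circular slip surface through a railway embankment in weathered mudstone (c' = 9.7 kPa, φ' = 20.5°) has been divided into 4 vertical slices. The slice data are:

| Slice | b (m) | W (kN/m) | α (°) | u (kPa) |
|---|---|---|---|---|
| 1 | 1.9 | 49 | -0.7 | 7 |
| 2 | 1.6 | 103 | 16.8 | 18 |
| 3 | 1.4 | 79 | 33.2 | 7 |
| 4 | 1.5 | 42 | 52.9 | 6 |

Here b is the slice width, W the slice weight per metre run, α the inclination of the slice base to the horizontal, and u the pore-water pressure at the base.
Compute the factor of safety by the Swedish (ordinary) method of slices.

Ordinary method of slices: FS = Σ[c'·Δl_i + (W_i cosα_i − u_i·Δl_i)·tanφ'] / Σ W_i sinα_i, with Δl_i = b_i / cosα_i.
Slice 1: Δl = 1.9/cos(-0.7°) = 1.900 m; N'_1 = 49·cos(-0.7°) − 7·1.900 = 35.7; c'Δl = 18.43; W sinα = -0.6
Slice 2: Δl = 1.6/cos16.8° = 1.671 m; N'_2 = 103·cos16.8° − 18·1.671 = 68.5; c'Δl = 16.21; W sinα = 29.8
Slice 3: Δl = 1.4/cos33.2° = 1.673 m; N'_3 = 79·cos33.2° − 7·1.673 = 54.4; c'Δl = 16.23; W sinα = 43.3
Slice 4: Δl = 1.5/cos52.9° = 2.487 m; N'_4 = 42·cos52.9° − 6·2.487 = 10.4; c'Δl = 24.12; W sinα = 33.5
Σc'Δl = 75.0 kN/m; ΣN' = 169.0 kN/m; ΣW sinα = 105.9 kN/m
Resisting = 75.0 + 169.0·tan20.5° = 75.0 + 63.2 = 138.2 kN/m
FS = 138.2 / 105.9 = 1.305

FS = 1.30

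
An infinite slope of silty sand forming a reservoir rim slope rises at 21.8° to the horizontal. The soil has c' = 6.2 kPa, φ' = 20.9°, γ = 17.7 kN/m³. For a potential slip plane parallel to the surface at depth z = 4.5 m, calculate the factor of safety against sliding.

FS = 1.18

For an infinite slope with a slip plane parallel to the surface (no pore pressure): FS = [c' + γz cos²β tanφ'] / [γz sinβ cosβ].
γz = 17.7·4.5 = 79.65 kN/m²
Numerator = 6.2 + 79.65·cos²21.8°·tan20.9° = 6.2 + 79.65·0.8621·0.3819 = 32.421 kPa
Denominator = 79.65·sin21.8°·cos21.8° = 79.65·0.3714·0.9285 = 27.464 kPa
FS = 32.421 / 27.464 = 1.180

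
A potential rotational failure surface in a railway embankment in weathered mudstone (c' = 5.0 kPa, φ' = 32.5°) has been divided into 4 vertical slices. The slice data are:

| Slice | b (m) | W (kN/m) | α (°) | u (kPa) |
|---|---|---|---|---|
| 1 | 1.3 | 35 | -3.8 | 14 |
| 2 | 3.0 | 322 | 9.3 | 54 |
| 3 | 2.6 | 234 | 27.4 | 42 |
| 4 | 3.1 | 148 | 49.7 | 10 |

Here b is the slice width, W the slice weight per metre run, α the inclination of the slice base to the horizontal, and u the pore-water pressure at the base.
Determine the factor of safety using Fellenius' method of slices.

Ordinary method of slices: FS = Σ[c'·Δl_i + (W_i cosα_i − u_i·Δl_i)·tanφ'] / Σ W_i sinα_i, with Δl_i = b_i / cosα_i.
Slice 1: Δl = 1.3/cos(-3.8°) = 1.303 m; N'_1 = 35·cos(-3.8°) − 14·1.303 = 16.7; c'Δl = 6.51; W sinα = -2.3
Slice 2: Δl = 3.0/cos9.3° = 3.040 m; N'_2 = 322·cos9.3° − 54·3.040 = 153.6; c'Δl = 15.20; W sinα = 52.0
Slice 3: Δl = 2.6/cos27.4° = 2.929 m; N'_3 = 234·cos27.4° − 42·2.929 = 84.8; c'Δl = 14.64; W sinα = 107.7
Slice 4: Δl = 3.1/cos49.7° = 4.793 m; N'_4 = 148·cos49.7° − 10·4.793 = 47.8; c'Δl = 23.96; W sinα = 112.9
Σc'Δl = 60.3 kN/m; ΣN' = 302.8 kN/m; ΣW sinα = 270.3 kN/m
Resisting = 60.3 + 302.8·tan32.5° = 60.3 + 192.9 = 253.3 kN/m
FS = 253.3 / 270.3 = 0.937

FS = 0.94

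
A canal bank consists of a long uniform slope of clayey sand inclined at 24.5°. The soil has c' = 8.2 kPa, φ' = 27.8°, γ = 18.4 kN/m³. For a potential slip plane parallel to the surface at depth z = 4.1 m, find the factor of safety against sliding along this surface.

FS = 1.44

For an infinite slope with a slip plane parallel to the surface (no pore pressure): FS = [c' + γz cos²β tanφ'] / [γz sinβ cosβ].
γz = 18.4·4.1 = 75.44 kN/m²
Numerator = 8.2 + 75.44·cos²24.5°·tan27.8° = 8.2 + 75.44·0.8280·0.5272 = 41.135 kPa
Denominator = 75.44·sin24.5°·cos24.5° = 75.44·0.4147·0.9100 = 28.468 kPa
FS = 41.135 / 28.468 = 1.445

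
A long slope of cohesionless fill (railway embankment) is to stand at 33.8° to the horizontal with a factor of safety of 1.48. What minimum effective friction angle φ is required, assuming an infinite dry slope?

FS = tanφ/tanβ ⇒ tanφ = FS · tanβ = 1.48 · tan33.8° = 0.9908
φ = arctan(0.9908) = 44.73°

φ = 44.7°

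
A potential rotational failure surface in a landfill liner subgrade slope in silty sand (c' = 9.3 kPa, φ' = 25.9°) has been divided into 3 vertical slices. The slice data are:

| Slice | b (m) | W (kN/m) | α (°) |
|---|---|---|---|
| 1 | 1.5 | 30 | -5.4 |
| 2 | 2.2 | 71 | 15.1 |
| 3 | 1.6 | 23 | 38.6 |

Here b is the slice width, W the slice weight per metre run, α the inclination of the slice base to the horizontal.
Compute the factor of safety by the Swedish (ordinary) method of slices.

Ordinary method of slices: FS = Σ[c'·Δl_i + (W_i cosα_i)·tanφ'] / Σ W_i sinα_i, with Δl_i = b_i / cosα_i.
Slice 1: Δl = 1.5/cos(-5.4°) = 1.507 m; N'_1 = 30·cos(-5.4°) = 29.9; c'Δl = 14.01; W sinα = -2.8
Slice 2: Δl = 2.2/cos15.1° = 2.279 m; N'_2 = 71·cos15.1° = 68.5; c'Δl = 21.19; W sinα = 18.5
Slice 3: Δl = 1.6/cos38.6° = 2.047 m; N'_3 = 23·cos38.6° = 18.0; c'Δl = 19.04; W sinα = 14.3
Σc'Δl = 54.2 kN/m; ΣN' = 116.4 kN/m; ΣW sinα = 30.0 kN/m
Resisting = 54.2 + 116.4·tan25.9° = 54.2 + 56.5 = 110.8 kN/m
FS = 110.8 / 30.0 = 3.689

FS = 3.69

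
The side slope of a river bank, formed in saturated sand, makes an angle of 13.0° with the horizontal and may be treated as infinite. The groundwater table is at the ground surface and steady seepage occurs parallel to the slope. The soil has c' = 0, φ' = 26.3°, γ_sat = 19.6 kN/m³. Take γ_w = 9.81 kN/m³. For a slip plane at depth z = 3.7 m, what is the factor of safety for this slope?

FS = 1.07

With seepage parallel to the slope and the water table at the surface, the effective normal stress on the slip plane uses the buoyant unit weight γ' = γ_sat − γ_w while the driving shear stress uses γ_sat:
FS = [c' + γ' z cos²β tanφ'] / [γ_sat z sinβ cosβ]
(For c' = 0 this reduces to FS = (γ'/γ_sat)·tanφ'/tanβ.)
γ' = 19.6 − 9.81 = 9.79 kN/m³
Numerator = 0.0 + 9.79·3.7·cos²13.0°·tan26.3° = 0.0 + 9.79·3.7·0.9494·0.4942 = 16.997 kPa
Denominator = 19.6·3.7·sin13.0°·cos13.0° = 19.6·3.7·0.2250·0.9744 = 15.895 kPa
FS = 16.997 / 15.895 = 1.069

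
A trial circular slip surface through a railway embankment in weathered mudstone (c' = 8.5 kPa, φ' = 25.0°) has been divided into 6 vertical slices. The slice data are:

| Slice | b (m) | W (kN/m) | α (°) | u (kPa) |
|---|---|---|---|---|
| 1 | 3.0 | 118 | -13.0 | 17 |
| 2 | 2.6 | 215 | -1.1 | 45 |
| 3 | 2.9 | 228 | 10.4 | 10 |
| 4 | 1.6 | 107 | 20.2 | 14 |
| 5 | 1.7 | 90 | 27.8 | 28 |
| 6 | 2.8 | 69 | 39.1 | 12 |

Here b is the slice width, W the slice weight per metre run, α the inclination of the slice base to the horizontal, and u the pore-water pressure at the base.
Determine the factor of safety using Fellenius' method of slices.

Ordinary method of slices: FS = Σ[c'·Δl_i + (W_i cosα_i − u_i·Δl_i)·tanφ'] / Σ W_i sinα_i, with Δl_i = b_i / cosα_i.
Slice 1: Δl = 3.0/cos(-13.0°) = 3.079 m; N'_1 = 118·cos(-13.0°) − 17·3.079 = 62.6; c'Δl = 26.17; W sinα = -26.5
Slice 2: Δl = 2.6/cos(-1.1°) = 2.600 m; N'_2 = 215·cos(-1.1°) − 45·2.600 = 97.9; c'Δl = 22.10; W sinα = -4.1
Slice 3: Δl = 2.9/cos10.4° = 2.948 m; N'_3 = 228·cos10.4° − 10·2.948 = 194.8; c'Δl = 25.06; W sinα = 41.2
Slice 4: Δl = 1.6/cos20.2° = 1.705 m; N'_4 = 107·cos20.2° − 14·1.705 = 76.6; c'Δl = 14.49; W sinα = 36.9
Slice 5: Δl = 1.7/cos27.8° = 1.922 m; N'_5 = 90·cos27.8° − 28·1.922 = 25.8; c'Δl = 16.34; W sinα = 42.0
Slice 6: Δl = 2.8/cos39.1° = 3.608 m; N'_6 = 69·cos39.1° − 12·3.608 = 10.3; c'Δl = 30.67; W sinα = 43.5
Σc'Δl = 134.8 kN/m; ΣN' = 467.9 kN/m; ΣW sinα = 132.9 kN/m
Resisting = 134.8 + 467.9·tan25.0° = 134.8 + 218.2 = 353.0 kN/m
FS = 353.0 / 132.9 = 2.656

FS = 2.66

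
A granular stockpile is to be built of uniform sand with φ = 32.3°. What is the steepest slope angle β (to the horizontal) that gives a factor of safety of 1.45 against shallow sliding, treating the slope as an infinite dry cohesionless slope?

β = 23.6°

For an infinite dry cohesionless slope FS = tanφ/tanβ, so tanβ = tanφ / FS.
tanβ = tan32.3° / 1.45 = 0.6322 / 1.45 = 0.4360
β = arctan(0.4360) = 23.56°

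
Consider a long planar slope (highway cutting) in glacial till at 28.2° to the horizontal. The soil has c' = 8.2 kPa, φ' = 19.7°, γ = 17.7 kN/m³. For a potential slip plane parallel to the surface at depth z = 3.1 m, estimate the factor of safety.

For an infinite slope with a slip plane parallel to the surface (no pore pressure): FS = [c' + γz cos²β tanφ'] / [γz sinβ cosβ].
γz = 17.7·3.1 = 54.87 kN/m²
Numerator = 8.2 + 54.87·cos²28.2°·tan19.7° = 8.2 + 54.87·0.7767·0.3581 = 23.459 kPa
Denominator = 54.87·sin28.2°·cos28.2° = 54.87·0.4726·0.8813 = 22.851 kPa
FS = 23.459 / 22.851 = 1.027

FS = 1.03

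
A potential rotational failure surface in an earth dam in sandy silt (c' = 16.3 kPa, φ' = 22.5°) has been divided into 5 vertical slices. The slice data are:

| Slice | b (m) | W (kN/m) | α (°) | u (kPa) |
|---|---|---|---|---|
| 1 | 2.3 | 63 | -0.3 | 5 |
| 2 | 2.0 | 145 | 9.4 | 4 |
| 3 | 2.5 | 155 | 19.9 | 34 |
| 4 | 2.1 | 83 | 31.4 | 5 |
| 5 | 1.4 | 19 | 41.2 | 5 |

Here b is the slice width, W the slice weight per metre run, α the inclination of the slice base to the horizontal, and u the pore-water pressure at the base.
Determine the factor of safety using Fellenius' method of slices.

FS = 2.36

Ordinary method of slices: FS = Σ[c'·Δl_i + (W_i cosα_i − u_i·Δl_i)·tanφ'] / Σ W_i sinα_i, with Δl_i = b_i / cosα_i.
Slice 1: Δl = 2.3/cos(-0.3°) = 2.300 m; N'_1 = 63·cos(-0.3°) − 5·2.300 = 51.5; c'Δl = 37.49; W sinα = -0.3
Slice 2: Δl = 2.0/cos9.4° = 2.027 m; N'_2 = 145·cos9.4° − 4·2.027 = 134.9; c'Δl = 33.04; W sinα = 23.7
Slice 3: Δl = 2.5/cos19.9° = 2.659 m; N'_3 = 155·cos19.9° − 34·2.659 = 55.3; c'Δl = 43.34; W sinα = 52.8
Slice 4: Δl = 2.1/cos31.4° = 2.460 m; N'_4 = 83·cos31.4° − 5·2.460 = 58.5; c'Δl = 40.10; W sinα = 43.2
Slice 5: Δl = 1.4/cos41.2° = 1.861 m; N'_5 = 19·cos41.2° − 5·1.861 = 5.0; c'Δl = 30.33; W sinα = 12.5
Σc'Δl = 184.3 kN/m; ΣN' = 305.3 kN/m; ΣW sinα = 131.9 kN/m
Resisting = 184.3 + 305.3·tan22.5° = 184.3 + 126.5 = 310.8 kN/m
FS = 310.8 / 131.9 = 2.357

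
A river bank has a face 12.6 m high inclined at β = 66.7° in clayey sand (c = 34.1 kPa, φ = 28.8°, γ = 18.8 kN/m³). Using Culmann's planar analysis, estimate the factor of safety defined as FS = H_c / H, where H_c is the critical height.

H_c = (4c/γ) · sinβ cosφ / [1 − cos(β − φ)]
    = (4·34.1/18.8) · sin66.7°·cos28.8° / [1 − cos37.9°]
    = 7.255 · 0.8048 / 0.2109 = 27.69 m
FS = H_c / H = 27.69 / 12.6 = 2.197

FS = 2.20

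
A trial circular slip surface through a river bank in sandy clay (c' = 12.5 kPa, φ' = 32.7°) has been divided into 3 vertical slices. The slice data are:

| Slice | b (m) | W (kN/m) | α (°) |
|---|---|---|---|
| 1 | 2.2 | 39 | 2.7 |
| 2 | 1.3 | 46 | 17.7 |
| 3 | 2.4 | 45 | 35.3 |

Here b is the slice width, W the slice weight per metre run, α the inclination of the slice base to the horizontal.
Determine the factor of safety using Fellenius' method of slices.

FS = 3.78

Ordinary method of slices: FS = Σ[c'·Δl_i + (W_i cosα_i)·tanφ'] / Σ W_i sinα_i, with Δl_i = b_i / cosα_i.
Slice 1: Δl = 2.2/cos2.7° = 2.202 m; N'_1 = 39·cos2.7° = 39.0; c'Δl = 27.53; W sinα = 1.8
Slice 2: Δl = 1.3/cos17.7° = 1.365 m; N'_2 = 46·cos17.7° = 43.8; c'Δl = 17.06; W sinα = 14.0
Slice 3: Δl = 2.4/cos35.3° = 2.941 m; N'_3 = 45·cos35.3° = 36.7; c'Δl = 36.76; W sinα = 26.0
Σc'Δl = 81.3 kN/m; ΣN' = 119.5 kN/m; ΣW sinα = 41.8 kN/m
Resisting = 81.3 + 119.5·tan32.7° = 81.3 + 76.7 = 158.1 kN/m
FS = 158.1 / 41.8 = 3.779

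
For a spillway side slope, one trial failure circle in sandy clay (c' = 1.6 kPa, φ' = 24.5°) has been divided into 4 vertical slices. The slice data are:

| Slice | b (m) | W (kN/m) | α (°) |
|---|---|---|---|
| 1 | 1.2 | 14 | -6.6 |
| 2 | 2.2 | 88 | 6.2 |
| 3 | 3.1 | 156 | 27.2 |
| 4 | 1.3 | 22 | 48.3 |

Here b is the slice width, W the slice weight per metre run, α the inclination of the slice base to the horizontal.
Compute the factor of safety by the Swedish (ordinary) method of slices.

Ordinary method of slices: FS = Σ[c'·Δl_i + (W_i cosα_i)·tanφ'] / Σ W_i sinα_i, with Δl_i = b_i / cosα_i.
Slice 1: Δl = 1.2/cos(-6.6°) = 1.208 m; N'_1 = 14·cos(-6.6°) = 13.9; c'Δl = 1.93; W sinα = -1.6
Slice 2: Δl = 2.2/cos6.2° = 2.213 m; N'_2 = 88·cos6.2° = 87.5; c'Δl = 3.54; W sinα = 9.5
Slice 3: Δl = 3.1/cos27.2° = 3.485 m; N'_3 = 156·cos27.2° = 138.7; c'Δl = 5.58; W sinα = 71.3
Slice 4: Δl = 1.3/cos48.3° = 1.954 m; N'_4 = 22·cos48.3° = 14.6; c'Δl = 3.13; W sinα = 16.4
Σc'Δl = 14.2 kN/m; ΣN' = 254.8 kN/m; ΣW sinα = 95.6 kN/m
Resisting = 14.2 + 254.8·tan24.5° = 14.2 + 116.1 = 130.3 kN/m
FS = 130.3 / 95.6 = 1.362

FS = 1.36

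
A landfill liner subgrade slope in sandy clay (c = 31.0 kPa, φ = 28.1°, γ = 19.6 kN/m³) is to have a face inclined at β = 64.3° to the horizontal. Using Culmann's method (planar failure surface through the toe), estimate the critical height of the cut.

H_c = 26.05 m

Culmann's analysis gives the critical failure plane at α_cr = (β + φ)/2 = (64.3 + 28.1)/2 = 46.2°, and the critical height
H_c = (4c/γ) · sinβ cosφ / [1 − cos(β − φ)]
    = (4·31.0/19.6) · sin64.3°·cos28.1° / [1 − cos(36.2°)]
    = 6.327 · 0.9011·0.8821 / [1 − 0.8070]
    = 6.327 · 0.7949 / 0.1930
    = 26.05 m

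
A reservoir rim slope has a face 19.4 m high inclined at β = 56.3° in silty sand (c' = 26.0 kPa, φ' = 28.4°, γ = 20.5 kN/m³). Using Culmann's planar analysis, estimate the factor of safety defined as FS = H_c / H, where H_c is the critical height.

FS = 1.65

H_c = (4c'/γ) · sinβ cosφ' / [1 − cos(β − φ')]
    = (4·26.0/20.5) · sin56.3°·cos28.4° / [1 − cos27.9°]
    = 5.073 · 0.7318 / 0.1162 = 31.94 m
FS = H_c / H = 31.94 / 19.4 = 1.646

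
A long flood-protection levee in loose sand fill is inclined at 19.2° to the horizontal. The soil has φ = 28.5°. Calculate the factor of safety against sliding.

FS = 1.56

For a dry cohesionless infinite slope the factor of safety is FS = tanφ / tanβ.
FS = tan28.5° / tan19.2° = 0.5430 / 0.3482 = 1.559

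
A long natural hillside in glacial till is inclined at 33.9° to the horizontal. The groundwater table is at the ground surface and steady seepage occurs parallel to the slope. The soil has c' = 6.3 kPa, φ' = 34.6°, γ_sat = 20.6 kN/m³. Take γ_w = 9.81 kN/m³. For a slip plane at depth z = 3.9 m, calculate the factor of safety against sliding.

With seepage parallel to the slope and the water table at the surface, the effective normal stress on the slip plane uses the buoyant unit weight γ' = γ_sat − γ_w while the driving shear stress uses γ_sat:
FS = [c' + γ' z cos²β tanφ'] / [γ_sat z sinβ cosβ]
γ' = 20.6 − 9.81 = 10.79 kN/m³
Numerator = 6.3 + 10.79·3.9·cos²33.9°·tan34.6° = 6.3 + 10.79·3.9·0.6889·0.6899 = 26.299 kPa
Denominator = 20.6·3.9·sin33.9°·cos33.9° = 20.6·3.9·0.5577·0.8300 = 37.192 kPa
FS = 26.299 / 37.192 = 0.707

FS = 0.71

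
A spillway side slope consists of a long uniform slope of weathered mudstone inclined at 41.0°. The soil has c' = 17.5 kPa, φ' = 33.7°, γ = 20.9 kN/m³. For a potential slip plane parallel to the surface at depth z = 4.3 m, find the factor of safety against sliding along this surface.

FS = 1.16

For an infinite slope with a slip plane parallel to the surface (no pore pressure): FS = [c' + γz cos²β tanφ'] / [γz sinβ cosβ].
γz = 20.9·4.3 = 89.87 kN/m²
Numerator = 17.5 + 89.87·cos²41.0°·tan33.7° = 17.5 + 89.87·0.5696·0.6669 = 51.639 kPa
Denominator = 89.87·sin41.0°·cos41.0° = 89.87·0.6561·0.7547 = 44.498 kPa
FS = 51.639 / 44.498 = 1.160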